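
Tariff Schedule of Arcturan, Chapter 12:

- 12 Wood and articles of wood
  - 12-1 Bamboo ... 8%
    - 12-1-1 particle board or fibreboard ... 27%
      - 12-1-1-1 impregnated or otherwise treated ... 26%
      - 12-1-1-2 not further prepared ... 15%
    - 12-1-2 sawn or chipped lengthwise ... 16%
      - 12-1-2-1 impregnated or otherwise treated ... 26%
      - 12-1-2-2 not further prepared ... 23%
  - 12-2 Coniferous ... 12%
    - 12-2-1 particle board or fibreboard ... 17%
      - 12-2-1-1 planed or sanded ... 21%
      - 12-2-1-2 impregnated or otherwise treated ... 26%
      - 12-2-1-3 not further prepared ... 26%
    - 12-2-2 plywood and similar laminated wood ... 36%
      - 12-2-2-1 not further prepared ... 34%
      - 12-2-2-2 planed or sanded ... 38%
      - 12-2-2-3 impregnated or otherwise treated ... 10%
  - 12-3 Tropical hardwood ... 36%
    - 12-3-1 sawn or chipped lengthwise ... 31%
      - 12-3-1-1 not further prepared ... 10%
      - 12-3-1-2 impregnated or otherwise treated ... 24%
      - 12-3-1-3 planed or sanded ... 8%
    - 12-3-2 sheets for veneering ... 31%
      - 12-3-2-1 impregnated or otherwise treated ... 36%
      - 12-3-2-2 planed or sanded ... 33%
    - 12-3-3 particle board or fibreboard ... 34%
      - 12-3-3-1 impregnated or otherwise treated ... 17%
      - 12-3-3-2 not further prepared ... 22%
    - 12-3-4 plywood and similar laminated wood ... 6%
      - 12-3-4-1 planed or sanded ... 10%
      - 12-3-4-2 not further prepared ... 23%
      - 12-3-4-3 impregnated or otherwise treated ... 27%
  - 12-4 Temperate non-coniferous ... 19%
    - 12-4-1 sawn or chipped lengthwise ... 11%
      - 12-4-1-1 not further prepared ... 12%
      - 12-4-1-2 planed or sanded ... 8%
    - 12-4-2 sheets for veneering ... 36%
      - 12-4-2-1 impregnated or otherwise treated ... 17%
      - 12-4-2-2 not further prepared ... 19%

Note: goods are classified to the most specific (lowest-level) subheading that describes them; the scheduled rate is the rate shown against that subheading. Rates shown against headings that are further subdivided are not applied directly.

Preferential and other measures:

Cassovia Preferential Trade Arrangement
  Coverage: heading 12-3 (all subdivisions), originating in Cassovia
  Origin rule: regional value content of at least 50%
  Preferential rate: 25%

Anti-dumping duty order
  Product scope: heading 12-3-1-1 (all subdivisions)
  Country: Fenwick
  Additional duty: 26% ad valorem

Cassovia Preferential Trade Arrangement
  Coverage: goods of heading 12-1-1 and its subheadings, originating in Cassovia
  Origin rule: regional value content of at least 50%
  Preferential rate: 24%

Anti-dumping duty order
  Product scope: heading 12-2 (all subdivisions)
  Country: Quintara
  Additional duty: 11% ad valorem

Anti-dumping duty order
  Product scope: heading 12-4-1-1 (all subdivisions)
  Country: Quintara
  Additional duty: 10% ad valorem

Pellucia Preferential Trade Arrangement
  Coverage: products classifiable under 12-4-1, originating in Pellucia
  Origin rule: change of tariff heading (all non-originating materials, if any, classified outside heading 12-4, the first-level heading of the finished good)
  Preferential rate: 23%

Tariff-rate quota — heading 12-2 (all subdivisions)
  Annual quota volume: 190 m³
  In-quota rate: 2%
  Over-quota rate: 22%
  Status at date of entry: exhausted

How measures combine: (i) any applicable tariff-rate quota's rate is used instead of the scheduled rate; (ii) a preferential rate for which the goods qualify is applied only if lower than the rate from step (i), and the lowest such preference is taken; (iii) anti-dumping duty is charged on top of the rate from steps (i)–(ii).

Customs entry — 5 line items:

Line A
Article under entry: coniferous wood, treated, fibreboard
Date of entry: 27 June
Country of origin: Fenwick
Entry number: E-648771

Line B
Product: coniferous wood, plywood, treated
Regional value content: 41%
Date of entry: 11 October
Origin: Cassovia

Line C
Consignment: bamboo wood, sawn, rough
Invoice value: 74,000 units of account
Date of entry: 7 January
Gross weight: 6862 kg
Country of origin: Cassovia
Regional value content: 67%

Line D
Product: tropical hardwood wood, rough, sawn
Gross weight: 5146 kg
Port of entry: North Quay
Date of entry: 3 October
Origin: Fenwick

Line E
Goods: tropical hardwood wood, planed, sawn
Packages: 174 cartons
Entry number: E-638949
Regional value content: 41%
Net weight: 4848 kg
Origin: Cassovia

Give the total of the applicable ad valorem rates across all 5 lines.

111%

Line A: coniferous → 12-2; fibreboard → 12-2-1; treated → 12-2-1-2. Scheduled 26%. quota on 12-2 exhausted → over-quota 22%. → 22%.
Line B: coniferous → 12-2; plywood → 12-2-2; treated → 12-2-2-3. Scheduled 10%. quota on 12-2 exhausted → over-quota 22%; Cassovia agreement on 12-3: 12-2-2-3 not covered; Cassovia agreement on 12-1-1: 12-2-2-3 not covered. → 22%.
Line C: bamboo → 12-1; sawn → 12-1-2; rough → 12-1-2-2. Scheduled 23%. Cassovia agreement on 12-3: 12-1-2-2 not covered; Cassovia agreement on 12-1-1: 12-1-2-2 not covered. → 23%.
Line D: tropical hardwood → 12-3; sawn → 12-3-1; rough → 12-3-1-1. Scheduled 10%. anti-dumping (Fenwick, 12-3-1-1): +26%; total 10% + 26% = 36%. → 36%.
Line E: tropical hardwood → 12-3; sawn → 12-3-1; planed → 12-3-1-3. Scheduled 8%. Cassovia agreement on 12-3: RVC < 50%; Cassovia agreement on 12-1-1: 12-3-1-3 not covered. → 8%.
Sum: 22% + 22% + 23% + 36% + 8% = 111%.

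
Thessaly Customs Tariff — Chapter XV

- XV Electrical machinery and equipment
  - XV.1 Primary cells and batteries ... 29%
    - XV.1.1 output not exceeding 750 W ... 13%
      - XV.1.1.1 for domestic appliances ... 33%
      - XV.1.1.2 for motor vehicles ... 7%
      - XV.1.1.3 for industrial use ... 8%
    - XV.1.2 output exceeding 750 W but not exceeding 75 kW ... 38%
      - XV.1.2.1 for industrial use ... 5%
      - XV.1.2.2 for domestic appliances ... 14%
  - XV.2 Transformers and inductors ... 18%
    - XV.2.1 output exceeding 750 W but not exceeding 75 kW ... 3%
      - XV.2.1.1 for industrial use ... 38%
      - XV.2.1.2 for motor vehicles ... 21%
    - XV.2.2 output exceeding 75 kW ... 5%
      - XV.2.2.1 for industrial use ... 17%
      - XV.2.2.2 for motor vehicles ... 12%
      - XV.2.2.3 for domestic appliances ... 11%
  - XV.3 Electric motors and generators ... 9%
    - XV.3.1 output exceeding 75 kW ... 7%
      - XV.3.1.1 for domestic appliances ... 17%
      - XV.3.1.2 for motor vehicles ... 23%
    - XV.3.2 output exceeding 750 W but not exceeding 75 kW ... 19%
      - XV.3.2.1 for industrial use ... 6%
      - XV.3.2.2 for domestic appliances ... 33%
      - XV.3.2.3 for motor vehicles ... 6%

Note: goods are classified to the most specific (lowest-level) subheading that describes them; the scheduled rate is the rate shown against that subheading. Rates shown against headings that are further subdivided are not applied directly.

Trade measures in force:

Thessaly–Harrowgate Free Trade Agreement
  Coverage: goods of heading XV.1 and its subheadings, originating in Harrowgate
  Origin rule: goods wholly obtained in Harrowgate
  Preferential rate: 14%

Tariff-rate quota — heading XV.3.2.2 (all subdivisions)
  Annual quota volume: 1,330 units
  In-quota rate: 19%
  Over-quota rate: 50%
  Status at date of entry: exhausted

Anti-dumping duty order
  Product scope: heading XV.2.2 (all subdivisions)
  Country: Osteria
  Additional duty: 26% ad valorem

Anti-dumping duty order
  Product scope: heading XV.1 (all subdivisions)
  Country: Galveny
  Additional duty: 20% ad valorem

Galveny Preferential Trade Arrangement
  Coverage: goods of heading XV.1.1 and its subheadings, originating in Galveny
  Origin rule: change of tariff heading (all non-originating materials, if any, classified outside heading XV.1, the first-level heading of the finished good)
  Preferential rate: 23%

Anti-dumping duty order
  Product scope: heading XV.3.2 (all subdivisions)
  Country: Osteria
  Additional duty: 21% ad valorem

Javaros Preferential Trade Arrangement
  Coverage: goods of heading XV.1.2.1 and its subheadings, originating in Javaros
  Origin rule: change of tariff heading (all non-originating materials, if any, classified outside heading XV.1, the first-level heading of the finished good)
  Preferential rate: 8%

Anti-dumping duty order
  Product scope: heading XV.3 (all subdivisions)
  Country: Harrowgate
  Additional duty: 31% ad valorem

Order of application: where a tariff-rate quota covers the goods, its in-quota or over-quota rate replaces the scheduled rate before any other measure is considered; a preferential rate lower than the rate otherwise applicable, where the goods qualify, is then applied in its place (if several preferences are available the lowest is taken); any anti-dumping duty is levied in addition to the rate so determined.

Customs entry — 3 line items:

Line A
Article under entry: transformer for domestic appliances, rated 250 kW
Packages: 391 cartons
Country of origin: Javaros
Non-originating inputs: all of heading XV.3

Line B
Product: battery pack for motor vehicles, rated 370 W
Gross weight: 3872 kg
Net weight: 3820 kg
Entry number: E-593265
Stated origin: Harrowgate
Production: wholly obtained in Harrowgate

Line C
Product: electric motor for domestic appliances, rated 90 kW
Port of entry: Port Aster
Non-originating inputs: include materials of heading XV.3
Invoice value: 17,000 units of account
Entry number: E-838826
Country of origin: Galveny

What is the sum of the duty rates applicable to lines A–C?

35%

Line A: transformer → XV.2; rated 250 kW → XV.2.2; for domestic appliances → XV.2.2.3. Scheduled 11%. Javaros agreement on XV.1.2.1: XV.2.2.3 not covered. → 11%.
Line B: battery pack → XV.1; rated 370 W → XV.1.1; for motor vehicles → XV.1.1.2. Scheduled 7%. Harrowgate agreement on XV.1: wholly obtained → 14% available; preference 14% not lower than 7% → no reduction. → 7%.
Line C: electric motor → XV.3; rated 90 kW → XV.3.1; for domestic appliances → XV.3.1.1. Scheduled 17%. Galveny agreement on XV.1.1: XV.3.1.1 not covered. → 17%.
Sum: 11% + 7% + 17% = 35%.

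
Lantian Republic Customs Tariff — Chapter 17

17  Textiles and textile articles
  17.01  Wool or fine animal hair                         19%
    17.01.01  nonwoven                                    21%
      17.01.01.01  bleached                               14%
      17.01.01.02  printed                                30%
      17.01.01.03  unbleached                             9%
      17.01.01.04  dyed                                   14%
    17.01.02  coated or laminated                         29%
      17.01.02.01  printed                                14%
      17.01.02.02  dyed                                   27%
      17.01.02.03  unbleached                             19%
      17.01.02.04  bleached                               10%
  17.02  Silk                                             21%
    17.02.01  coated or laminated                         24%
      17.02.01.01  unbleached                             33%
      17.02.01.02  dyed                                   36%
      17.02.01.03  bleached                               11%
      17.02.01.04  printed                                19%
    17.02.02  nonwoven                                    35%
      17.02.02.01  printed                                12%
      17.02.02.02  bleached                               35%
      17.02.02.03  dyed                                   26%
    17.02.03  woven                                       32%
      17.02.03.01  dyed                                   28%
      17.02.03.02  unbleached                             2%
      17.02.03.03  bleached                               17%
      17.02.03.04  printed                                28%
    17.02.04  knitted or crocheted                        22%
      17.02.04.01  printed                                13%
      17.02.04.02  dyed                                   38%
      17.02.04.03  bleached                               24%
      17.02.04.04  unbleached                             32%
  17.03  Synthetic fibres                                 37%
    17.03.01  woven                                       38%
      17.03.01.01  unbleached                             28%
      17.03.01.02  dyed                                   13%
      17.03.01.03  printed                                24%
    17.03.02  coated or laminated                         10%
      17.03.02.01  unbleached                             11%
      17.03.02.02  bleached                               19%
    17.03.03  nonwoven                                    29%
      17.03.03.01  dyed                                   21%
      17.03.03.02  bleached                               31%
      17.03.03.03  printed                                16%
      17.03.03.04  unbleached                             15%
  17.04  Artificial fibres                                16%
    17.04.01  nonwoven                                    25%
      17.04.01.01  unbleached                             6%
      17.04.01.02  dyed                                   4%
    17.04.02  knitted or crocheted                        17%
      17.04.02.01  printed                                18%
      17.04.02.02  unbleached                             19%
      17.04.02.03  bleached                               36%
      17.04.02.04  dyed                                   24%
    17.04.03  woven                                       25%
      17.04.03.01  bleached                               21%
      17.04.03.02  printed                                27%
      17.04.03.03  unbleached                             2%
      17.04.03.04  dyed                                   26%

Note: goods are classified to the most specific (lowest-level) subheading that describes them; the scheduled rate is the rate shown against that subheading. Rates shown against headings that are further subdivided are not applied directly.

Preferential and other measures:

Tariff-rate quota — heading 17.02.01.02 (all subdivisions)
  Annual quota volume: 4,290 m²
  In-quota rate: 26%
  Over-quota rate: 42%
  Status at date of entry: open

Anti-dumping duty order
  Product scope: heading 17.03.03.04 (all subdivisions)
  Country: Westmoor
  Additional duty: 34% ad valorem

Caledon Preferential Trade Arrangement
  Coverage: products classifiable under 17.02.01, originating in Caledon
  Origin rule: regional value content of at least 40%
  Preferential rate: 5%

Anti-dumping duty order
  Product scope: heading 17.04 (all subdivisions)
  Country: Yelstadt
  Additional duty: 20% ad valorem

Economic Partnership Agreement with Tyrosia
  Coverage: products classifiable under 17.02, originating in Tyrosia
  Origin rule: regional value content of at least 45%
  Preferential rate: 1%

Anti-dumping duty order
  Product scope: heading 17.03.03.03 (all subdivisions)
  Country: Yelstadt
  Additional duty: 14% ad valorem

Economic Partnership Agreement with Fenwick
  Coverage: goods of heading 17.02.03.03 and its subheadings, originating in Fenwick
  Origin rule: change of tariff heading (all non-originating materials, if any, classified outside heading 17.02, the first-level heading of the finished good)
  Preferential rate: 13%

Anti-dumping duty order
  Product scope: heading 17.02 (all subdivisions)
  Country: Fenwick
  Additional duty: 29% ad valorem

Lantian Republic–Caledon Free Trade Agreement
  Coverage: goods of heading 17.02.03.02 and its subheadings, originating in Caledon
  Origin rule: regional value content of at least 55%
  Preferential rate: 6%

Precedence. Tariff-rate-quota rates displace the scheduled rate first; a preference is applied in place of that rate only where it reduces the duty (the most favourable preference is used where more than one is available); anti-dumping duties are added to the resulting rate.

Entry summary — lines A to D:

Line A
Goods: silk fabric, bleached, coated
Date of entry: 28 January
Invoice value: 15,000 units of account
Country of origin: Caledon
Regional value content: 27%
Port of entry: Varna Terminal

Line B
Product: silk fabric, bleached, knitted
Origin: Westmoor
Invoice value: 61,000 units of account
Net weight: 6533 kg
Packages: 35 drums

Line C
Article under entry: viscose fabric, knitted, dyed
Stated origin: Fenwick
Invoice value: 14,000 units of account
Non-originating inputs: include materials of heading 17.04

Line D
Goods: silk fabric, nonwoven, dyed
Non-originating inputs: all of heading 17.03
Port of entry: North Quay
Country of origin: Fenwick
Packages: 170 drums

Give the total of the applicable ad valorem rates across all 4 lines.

114%

Line A: silk → 17.02; coated → 17.02.01; bleached → 17.02.01.03. Scheduled 11%. Caledon agreement on 17.02.01: RVC < 40%; Caledon agreement on 17.02.03.02: 17.02.01.03 not covered. → 11%.
Line B: silk → 17.02; knitted → 17.02.04; bleached → 17.02.04.03. Scheduled 24%. No special measure applies. → 24%.
Line C: viscose → 17.04; knitted → 17.04.02; dyed → 17.04.02.04. Scheduled 24%. Fenwick agreement on 17.02.03.03: 17.04.02.04 not covered. → 24%.
Line D: silk → 17.02; nonwoven → 17.02.02; dyed → 17.02.02.03. Scheduled 26%. Fenwick agreement on 17.02.03.03: 17.02.02.03 not covered; anti-dumping (Fenwick, 17.02): +29%; total 26% + 29% = 55%. → 55%.
Sum: 11% + 24% + 24% + 55% = 114%.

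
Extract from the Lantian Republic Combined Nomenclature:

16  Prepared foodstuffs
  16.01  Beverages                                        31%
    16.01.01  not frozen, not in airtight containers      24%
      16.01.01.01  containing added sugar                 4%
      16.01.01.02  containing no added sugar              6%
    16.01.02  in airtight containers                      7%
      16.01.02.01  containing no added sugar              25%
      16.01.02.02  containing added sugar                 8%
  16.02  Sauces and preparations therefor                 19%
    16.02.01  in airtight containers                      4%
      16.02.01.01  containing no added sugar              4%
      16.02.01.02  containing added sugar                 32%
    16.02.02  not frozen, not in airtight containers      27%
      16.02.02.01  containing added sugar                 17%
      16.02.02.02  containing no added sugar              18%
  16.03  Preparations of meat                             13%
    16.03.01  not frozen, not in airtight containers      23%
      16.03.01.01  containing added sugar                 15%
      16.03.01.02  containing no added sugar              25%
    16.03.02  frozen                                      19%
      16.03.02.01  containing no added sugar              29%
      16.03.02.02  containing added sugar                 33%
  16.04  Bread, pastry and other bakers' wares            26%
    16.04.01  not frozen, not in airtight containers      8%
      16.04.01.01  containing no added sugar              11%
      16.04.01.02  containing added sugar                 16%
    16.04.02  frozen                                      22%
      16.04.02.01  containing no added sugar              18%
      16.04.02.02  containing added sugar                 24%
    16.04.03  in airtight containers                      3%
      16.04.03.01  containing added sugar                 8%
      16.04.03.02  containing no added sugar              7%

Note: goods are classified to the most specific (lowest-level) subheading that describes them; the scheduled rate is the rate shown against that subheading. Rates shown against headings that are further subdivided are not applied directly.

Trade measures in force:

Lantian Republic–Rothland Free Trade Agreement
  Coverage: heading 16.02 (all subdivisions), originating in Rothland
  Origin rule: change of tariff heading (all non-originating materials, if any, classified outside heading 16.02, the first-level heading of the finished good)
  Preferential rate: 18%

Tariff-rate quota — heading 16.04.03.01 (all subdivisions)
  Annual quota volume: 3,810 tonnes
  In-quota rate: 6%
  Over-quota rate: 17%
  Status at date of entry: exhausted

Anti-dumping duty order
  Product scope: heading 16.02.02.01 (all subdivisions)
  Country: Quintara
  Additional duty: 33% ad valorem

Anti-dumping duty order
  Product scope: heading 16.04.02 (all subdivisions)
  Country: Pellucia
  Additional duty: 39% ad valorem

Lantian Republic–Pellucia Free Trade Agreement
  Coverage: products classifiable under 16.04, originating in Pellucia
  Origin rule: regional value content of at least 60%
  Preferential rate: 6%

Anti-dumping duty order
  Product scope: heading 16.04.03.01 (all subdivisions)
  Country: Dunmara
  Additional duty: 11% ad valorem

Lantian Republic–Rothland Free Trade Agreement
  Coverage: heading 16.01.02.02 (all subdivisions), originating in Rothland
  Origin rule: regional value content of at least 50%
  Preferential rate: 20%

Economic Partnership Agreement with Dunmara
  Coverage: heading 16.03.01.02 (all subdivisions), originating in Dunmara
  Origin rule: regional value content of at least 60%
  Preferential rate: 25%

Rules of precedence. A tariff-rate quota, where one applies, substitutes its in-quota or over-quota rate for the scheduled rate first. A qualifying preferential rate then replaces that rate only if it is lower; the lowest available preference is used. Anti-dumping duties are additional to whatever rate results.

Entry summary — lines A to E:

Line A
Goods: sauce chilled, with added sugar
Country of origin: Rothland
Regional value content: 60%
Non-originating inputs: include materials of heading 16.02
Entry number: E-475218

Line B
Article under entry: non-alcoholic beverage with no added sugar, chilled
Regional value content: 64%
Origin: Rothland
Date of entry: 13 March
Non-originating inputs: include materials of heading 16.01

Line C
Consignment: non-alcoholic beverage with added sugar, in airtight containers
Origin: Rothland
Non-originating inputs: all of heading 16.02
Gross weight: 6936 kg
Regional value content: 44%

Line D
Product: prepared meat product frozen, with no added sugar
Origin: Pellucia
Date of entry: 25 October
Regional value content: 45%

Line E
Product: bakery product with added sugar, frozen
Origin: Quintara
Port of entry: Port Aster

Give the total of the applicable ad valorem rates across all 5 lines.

84%

Line A: sauce → 16.02; chilled → 16.02.02; with added sugar → 16.02.02.01. Scheduled 17%. Rothland agreement on 16.02: CTH not met; Rothland agreement on 16.01.02.02: 16.02.02.01 not covered. → 17%.
Line B: non-alcoholic beverage → 16.01; chilled → 16.01.01; with no added sugar → 16.01.01.02. Scheduled 6%. Rothland agreement on 16.02: 16.01.01.02 not covered; Rothland agreement on 16.01.02.02: 16.01.01.02 not covered. → 6%.
Line C: non-alcoholic beverage → 16.01; in airtight containers → 16.01.02; with added sugar → 16.01.02.02. Scheduled 8%. Rothland agreement on 16.02: 16.01.02.02 not covered; Rothland agreement on 16.01.02.02: RVC < 50%. → 8%.
Line D: prepared meat product → 16.03; frozen → 16.03.02; with no added sugar → 16.03.02.01. Scheduled 29%. Pellucia agreement on 16.04: 16.03.02.01 not covered. → 29%.
Line E: bakery product → 16.04; frozen → 16.04.02; with added sugar → 16.04.02.02. Scheduled 24%. No special measure applies. → 24%.
Sum: 17% + 6% + 8% + 29% + 24% = 84%.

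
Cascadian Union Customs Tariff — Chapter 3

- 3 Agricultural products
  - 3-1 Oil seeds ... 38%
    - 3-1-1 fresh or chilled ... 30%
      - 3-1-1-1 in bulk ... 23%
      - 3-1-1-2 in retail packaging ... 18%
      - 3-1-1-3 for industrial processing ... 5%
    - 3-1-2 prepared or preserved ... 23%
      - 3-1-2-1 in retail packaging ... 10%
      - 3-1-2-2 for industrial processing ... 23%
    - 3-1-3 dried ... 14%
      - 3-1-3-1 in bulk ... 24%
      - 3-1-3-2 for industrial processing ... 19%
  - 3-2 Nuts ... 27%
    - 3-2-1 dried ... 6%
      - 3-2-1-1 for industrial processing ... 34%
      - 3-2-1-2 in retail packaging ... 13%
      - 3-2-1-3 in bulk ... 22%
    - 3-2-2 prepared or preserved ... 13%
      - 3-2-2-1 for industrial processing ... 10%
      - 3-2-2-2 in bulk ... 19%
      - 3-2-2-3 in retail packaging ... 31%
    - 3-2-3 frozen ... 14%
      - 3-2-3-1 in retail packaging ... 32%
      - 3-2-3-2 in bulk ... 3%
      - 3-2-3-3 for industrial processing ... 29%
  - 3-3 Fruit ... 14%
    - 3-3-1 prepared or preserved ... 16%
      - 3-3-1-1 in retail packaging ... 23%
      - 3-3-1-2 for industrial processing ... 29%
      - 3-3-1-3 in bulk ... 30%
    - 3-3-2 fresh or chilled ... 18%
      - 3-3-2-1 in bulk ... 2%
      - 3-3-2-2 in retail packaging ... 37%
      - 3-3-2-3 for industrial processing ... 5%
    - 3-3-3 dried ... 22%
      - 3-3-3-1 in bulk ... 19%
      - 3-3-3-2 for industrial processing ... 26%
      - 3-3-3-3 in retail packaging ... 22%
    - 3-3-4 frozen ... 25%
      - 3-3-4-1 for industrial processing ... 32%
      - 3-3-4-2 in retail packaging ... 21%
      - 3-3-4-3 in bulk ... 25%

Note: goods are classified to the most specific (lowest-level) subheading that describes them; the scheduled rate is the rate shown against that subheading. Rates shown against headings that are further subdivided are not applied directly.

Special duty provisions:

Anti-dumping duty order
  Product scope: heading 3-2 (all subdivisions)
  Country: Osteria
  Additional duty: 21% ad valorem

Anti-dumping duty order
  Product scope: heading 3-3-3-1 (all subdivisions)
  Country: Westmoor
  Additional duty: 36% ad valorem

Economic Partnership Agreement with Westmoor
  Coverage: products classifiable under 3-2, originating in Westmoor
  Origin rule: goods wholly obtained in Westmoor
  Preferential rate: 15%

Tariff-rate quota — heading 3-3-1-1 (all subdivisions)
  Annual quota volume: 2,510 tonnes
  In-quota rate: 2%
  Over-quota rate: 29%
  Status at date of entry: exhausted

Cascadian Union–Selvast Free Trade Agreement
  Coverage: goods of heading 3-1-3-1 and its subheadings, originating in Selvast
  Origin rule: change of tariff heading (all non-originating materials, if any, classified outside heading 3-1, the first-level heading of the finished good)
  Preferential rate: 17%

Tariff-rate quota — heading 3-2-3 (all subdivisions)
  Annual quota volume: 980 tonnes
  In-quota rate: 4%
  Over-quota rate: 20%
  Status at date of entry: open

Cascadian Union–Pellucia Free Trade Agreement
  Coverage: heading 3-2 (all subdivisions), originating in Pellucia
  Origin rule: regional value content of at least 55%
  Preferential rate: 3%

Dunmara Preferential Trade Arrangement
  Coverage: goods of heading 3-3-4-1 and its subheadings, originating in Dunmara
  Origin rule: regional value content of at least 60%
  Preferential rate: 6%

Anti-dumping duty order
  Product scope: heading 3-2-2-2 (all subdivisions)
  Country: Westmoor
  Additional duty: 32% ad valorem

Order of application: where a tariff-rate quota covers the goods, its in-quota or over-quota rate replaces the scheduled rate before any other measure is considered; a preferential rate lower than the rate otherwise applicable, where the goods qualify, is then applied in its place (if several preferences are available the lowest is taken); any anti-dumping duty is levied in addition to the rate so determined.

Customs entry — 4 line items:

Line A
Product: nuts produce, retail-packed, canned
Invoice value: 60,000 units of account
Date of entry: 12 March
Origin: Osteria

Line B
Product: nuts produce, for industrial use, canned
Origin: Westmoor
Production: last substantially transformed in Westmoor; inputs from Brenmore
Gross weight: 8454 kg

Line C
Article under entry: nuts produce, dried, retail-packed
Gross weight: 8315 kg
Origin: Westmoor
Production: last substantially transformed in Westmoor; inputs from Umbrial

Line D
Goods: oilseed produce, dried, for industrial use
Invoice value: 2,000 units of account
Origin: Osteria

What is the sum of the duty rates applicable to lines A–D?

Line A: nuts → 3-2; canned → 3-2-2; retail-packed → 3-2-2-3. Scheduled 31%. anti-dumping (Osteria, 3-2): +21%; total 31% + 21% = 52%. → 52%.
Line B: nuts → 3-2; canned → 3-2-2; for industrial use → 3-2-2-1. Scheduled 10%. Westmoor agreement on 3-2: not wholly obtained. → 10%.
Line C: nuts → 3-2; dried → 3-2-1; retail-packed → 3-2-1-2. Scheduled 13%. Westmoor agreement on 3-2: not wholly obtained. → 13%.
Line D: oilseed → 3-1; dried → 3-1-3; for industrial use → 3-1-3-2. Scheduled 19%. No special measure applies. → 19%.
Sum: 52% + 10% + 13% + 19% = 94%.

94%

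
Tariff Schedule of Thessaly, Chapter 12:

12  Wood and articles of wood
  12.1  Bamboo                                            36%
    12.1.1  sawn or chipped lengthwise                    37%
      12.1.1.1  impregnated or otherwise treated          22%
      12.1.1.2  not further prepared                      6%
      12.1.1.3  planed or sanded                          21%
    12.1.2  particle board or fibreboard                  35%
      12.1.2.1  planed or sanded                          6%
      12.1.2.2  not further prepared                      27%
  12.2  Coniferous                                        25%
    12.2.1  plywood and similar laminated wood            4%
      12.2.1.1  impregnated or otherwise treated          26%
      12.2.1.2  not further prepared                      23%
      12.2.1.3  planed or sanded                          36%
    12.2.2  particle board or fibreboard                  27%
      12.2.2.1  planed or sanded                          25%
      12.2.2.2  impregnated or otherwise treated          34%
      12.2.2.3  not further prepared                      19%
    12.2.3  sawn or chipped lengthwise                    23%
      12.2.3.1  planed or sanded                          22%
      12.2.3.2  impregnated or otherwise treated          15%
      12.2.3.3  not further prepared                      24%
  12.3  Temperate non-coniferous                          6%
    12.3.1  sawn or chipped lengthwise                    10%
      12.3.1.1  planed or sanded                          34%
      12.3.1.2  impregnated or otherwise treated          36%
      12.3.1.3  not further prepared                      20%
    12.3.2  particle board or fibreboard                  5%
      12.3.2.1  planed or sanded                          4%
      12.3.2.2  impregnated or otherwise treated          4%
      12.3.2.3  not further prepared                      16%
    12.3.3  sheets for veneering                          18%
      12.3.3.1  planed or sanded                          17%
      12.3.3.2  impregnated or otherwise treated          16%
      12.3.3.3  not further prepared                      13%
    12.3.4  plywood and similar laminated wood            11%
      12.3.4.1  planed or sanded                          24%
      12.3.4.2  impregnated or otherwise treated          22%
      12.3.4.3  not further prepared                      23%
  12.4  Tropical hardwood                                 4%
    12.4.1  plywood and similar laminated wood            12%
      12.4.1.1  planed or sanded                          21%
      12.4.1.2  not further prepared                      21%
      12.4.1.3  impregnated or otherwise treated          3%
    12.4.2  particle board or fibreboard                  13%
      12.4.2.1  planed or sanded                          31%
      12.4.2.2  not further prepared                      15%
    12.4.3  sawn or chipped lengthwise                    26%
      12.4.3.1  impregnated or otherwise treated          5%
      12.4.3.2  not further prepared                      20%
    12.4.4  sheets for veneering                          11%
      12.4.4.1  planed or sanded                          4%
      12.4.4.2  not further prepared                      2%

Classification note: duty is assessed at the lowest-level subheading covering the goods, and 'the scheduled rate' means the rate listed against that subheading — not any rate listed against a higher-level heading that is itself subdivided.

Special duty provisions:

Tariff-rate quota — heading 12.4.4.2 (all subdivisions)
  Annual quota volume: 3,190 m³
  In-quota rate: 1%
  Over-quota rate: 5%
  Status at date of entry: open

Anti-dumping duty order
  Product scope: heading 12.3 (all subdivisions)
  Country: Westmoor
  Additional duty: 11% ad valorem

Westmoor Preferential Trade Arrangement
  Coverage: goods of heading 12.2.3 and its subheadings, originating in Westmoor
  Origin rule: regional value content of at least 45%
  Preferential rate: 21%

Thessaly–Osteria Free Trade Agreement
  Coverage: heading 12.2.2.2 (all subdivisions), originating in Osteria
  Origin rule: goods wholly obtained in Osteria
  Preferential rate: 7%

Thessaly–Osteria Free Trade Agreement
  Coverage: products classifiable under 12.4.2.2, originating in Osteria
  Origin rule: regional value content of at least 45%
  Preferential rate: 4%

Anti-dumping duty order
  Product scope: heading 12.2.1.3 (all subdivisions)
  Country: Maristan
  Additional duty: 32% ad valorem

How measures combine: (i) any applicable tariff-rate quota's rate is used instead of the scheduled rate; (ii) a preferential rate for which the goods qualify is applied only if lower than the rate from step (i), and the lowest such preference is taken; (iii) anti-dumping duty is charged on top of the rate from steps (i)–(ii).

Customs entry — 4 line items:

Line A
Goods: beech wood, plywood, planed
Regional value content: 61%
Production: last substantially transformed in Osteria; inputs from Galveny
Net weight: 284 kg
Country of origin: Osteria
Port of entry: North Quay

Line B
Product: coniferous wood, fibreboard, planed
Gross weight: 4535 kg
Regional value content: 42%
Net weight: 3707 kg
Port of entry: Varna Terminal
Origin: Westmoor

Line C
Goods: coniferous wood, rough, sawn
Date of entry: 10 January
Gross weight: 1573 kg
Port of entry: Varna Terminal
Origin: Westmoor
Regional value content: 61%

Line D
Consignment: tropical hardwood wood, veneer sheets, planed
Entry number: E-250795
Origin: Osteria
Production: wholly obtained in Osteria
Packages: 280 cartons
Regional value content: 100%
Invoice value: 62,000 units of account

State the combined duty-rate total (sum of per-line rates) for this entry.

74%

Line A: beech → 12.3; plywood → 12.3.4; planed → 12.3.4.1. Scheduled 24%. Osteria agreement on 12.2.2.2: 12.3.4.1 not covered; Osteria agreement on 12.4.2.2: 12.3.4.1 not covered. → 24%.
Line B: coniferous → 12.2; fibreboard → 12.2.2; planed → 12.2.2.1. Scheduled 25%. Westmoor agreement on 12.2.3: 12.2.2.1 not covered. → 25%.
Line C: coniferous → 12.2; sawn → 12.2.3; rough → 12.2.3.3. Scheduled 24%. Westmoor agreement on 12.2.3: RVC ≥ 45% → 21% available; preferential 21%. → 21%.
Line D: tropical hardwood → 12.4; veneer sheets → 12.4.4; planed → 12.4.4.1. Scheduled 4%. Osteria agreement on 12.2.2.2: 12.4.4.1 not covered; Osteria agreement on 12.4.2.2: 12.4.4.1 not covered. → 4%.
Sum: 24% + 25% + 21% + 4% = 74%.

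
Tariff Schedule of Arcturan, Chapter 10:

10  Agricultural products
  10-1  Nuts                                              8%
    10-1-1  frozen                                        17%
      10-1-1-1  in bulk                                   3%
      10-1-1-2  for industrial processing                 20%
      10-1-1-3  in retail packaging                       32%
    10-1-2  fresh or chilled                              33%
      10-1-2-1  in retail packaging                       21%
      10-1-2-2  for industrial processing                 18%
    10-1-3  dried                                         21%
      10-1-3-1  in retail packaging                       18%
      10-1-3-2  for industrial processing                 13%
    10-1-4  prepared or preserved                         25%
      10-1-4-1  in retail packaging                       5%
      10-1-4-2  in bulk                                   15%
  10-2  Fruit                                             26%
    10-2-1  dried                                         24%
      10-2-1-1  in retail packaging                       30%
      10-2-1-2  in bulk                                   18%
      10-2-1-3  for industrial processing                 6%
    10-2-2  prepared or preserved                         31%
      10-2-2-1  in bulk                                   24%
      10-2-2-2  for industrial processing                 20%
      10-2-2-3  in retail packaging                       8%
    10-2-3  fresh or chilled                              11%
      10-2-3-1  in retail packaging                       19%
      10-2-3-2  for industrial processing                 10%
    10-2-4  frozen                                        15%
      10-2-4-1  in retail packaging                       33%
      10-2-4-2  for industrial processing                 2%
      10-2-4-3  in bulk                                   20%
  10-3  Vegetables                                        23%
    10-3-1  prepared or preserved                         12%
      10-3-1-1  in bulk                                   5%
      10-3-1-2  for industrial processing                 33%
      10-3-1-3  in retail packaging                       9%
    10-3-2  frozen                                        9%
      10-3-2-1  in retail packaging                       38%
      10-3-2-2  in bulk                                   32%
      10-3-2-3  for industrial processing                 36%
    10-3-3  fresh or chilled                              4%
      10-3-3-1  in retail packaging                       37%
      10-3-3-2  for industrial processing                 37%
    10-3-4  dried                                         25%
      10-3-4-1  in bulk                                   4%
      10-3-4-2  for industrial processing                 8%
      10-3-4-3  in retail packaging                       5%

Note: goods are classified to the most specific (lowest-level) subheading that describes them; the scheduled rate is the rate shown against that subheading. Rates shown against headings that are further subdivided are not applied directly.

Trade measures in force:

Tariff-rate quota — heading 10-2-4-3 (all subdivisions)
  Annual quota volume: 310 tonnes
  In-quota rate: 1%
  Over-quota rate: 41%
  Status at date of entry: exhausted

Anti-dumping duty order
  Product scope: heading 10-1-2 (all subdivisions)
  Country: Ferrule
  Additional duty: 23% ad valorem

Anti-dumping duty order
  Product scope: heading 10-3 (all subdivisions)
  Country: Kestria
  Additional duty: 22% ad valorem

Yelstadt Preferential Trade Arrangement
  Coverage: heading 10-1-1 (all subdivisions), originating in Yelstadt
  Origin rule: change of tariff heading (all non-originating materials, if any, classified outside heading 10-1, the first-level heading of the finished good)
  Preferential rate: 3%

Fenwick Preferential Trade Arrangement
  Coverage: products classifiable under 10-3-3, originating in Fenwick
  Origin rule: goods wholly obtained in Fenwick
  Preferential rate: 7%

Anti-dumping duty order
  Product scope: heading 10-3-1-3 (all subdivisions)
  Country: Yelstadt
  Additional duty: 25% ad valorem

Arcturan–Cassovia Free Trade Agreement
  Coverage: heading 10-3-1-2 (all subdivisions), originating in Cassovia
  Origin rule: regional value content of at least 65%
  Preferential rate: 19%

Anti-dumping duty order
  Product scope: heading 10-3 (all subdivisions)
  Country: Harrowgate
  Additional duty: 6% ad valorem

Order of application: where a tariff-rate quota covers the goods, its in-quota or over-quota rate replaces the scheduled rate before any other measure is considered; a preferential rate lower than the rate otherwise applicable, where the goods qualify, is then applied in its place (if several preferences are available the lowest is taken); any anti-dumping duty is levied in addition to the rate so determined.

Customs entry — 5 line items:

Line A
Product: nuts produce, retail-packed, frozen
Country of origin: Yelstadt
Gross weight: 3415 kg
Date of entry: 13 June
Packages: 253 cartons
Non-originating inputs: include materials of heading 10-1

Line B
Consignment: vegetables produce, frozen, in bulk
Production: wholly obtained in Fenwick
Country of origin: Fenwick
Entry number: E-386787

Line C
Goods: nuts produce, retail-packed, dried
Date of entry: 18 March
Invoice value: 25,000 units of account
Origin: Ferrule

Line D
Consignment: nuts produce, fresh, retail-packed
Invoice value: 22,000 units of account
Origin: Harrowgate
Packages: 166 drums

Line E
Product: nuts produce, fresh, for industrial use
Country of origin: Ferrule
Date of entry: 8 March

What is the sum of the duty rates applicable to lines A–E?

144%

Line A: nuts → 10-1; frozen → 10-1-1; retail-packed → 10-1-1-3. Scheduled 32%. Yelstadt agreement on 10-1-1: CTH not met. → 32%.
Line B: vegetables → 10-3; frozen → 10-3-2; in bulk → 10-3-2-2. Scheduled 32%. Fenwick agreement on 10-3-3: 10-3-2-2 not covered. → 32%.
Line C: nuts → 10-1; dried → 10-1-3; retail-packed → 10-1-3-1. Scheduled 18%. No special measure applies. → 18%.
Line D: nuts → 10-1; fresh → 10-1-2; retail-packed → 10-1-2-1. Scheduled 21%. No special measure applies. → 21%.
Line E: nuts → 10-1; fresh → 10-1-2; for industrial use → 10-1-2-2. Scheduled 18%. anti-dumping (Ferrule, 10-1-2): +23%; total 18% + 23% = 41%. → 41%.
Sum: 32% + 32% + 18% + 21% + 41% = 144%.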